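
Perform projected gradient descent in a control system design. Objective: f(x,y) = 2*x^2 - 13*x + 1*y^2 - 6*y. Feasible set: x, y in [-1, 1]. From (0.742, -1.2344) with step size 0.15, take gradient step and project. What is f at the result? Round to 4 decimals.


Step 1: Compute gradient at (0.742, -1.2344).
grad_x = 2*2*0.742 - 13 = -10.032
grad_y = 2*1*-1.2344 - 6 = -8.4688
Step 2: Gradient step.
x_raw = 0.742 - 0.15*-10.032 = 2.2468
y_raw = -1.2344 - 0.15*-8.4688 = 0.0359
Step 3: Project onto [-1, 1].
x_proj = clip(2.2468) = 1.0
y_proj = clip(0.0359) = 0.0359
Step 4: Evaluate f.
f(1.0, 0.0359) = -11.2142


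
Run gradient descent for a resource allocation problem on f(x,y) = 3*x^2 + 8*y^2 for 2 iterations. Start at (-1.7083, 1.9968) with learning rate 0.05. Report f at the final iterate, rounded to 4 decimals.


Gradient descent on f(x,y) = 3*x^2 + 8*y^2.
Starting point: (-1.7083, 1.9968), alpha = 0.05
Step 1: grad_x = 2*3*-1.7083 = -10.2498, grad_y = 2*8*1.9968 = 31.9488
  x_1 = -1.7083 - 0.05*-10.2498 = -1.1958
  y_1 = 1.9968 - 0.05*31.9488 = 0.3994
Step 2: grad_x = 2*3*-1.1958 = -7.1749, grad_y = 2*8*0.3994 = 6.3898
  x_2 = -1.1958 - 0.05*-7.1749 = -0.8371
  y_2 = 0.3994 - 0.05*6.3898 = 0.0799
f(-0.8371, 0.0799) = 3*(-0.8371)^2 + 8*0.0799^2 = 2.1531


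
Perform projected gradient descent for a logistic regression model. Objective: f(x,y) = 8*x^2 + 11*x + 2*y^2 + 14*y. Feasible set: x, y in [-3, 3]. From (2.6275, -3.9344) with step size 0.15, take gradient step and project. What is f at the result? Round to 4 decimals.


Step 1: Compute gradient at (2.6275, -3.9344).
grad_x = 2*8*2.6275 + 11 = 53.04
grad_y = 2*2*-3.9344 + 14 = -1.7376
Step 2: Gradient step.
x_raw = 2.6275 - 0.15*53.04 = -5.3285
y_raw = -3.9344 - 0.15*-1.7376 = -3.6738
Step 3: Project onto [-3, 3].
x_proj = clip(-5.3285) = -3.0
y_proj = clip(-3.6738) = -3.0
Step 4: Evaluate f.
f(-3.0, -3.0) = 15.0


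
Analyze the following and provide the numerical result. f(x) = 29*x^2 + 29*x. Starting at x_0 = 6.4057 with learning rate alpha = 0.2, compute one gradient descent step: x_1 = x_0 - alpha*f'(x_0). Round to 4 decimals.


We compute the gradient at x_0 and apply the update.
f'(x) = 58*x + 29
f'(6.4057) = 58*6.4057 + 29 = 400.5306
x_1 = 6.4057 - 0.2*400.5306 = -73.7004


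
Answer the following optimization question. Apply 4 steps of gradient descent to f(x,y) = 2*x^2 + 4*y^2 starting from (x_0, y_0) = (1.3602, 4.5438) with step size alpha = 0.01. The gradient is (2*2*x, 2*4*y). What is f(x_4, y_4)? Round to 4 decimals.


Gradient descent on f(x,y) = 2*x^2 + 4*y^2.
Starting point: (1.3602, 4.5438), alpha = 0.01
Step 1: grad_x = 2*2*1.3602 = 5.4408, grad_y = 2*4*4.5438 = 36.3504
  x_1 = 1.3602 - 0.01*5.4408 = 1.3058
  y_1 = 4.5438 - 0.01*36.3504 = 4.1803
Step 2: grad_x = 2*2*1.3058 = 5.2232, grad_y = 2*4*4.1803 = 33.4424
  x_2 = 1.3058 - 0.01*5.2232 = 1.2536
  y_2 = 4.1803 - 0.01*33.4424 = 3.8459
Step 3: grad_x = 2*2*1.2536 = 5.0142, grad_y = 2*4*3.8459 = 30.767
  x_3 = 1.2536 - 0.01*5.0142 = 1.2034
  y_3 = 3.8459 - 0.01*30.767 = 3.5382
Step 4: grad_x = 2*2*1.2034 = 4.8137, grad_y = 2*4*3.5382 = 28.3056
  x_4 = 1.2034 - 0.01*4.8137 = 1.1553
  y_4 = 3.5382 - 0.01*28.3056 = 3.2551
f(1.1553, 3.2551) = 2*1.1553^2 + 4*3.2551^2 = 45.0533


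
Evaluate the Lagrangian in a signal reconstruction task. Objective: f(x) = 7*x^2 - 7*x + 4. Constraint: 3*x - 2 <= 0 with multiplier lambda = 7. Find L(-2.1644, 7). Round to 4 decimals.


Step 1: Evaluate f(x).
f(-2.1644) = 7*(-2.1644)^2 - 7*(-2.1644) + 4 = 51.9432
Step 2: Evaluate g(x).
g(-2.1644) = 3*-2.1644 - 2 = -8.4932
Step 3: Compute Lagrangian.
L = 51.9432 + 7*-8.4932 = -7.5092


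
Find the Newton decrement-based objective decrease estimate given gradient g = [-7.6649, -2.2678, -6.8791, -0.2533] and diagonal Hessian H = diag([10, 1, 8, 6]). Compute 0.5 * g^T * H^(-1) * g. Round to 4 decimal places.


Step 1: H is diagonal, so H^(-1) * g = [-0.7665, -2.2678, -0.8599, -0.0422].
Step 2: g^T H^(-1) g = sum_i g_i^2 / H_ii
  = (-7.6649)^2/10 + (-2.2678)^2/1 + (-6.8791)^2/8 + (-0.2533)^2/6
  = 5.8751 + 5.1429 + 5.9153 + 0.0107 = 16.9439
Step 3: Objective decrease = 0.5 * g^T H^(-1) g = 8.472


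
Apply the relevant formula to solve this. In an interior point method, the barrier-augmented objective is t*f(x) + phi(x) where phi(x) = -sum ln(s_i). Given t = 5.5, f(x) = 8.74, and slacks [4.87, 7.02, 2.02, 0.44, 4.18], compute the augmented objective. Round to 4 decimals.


Step 1: Compute log-barrier.
ln values: [1.5831, 1.9488, 0.7031, -0.821, 1.4303]
phi = -(1.5831 + 1.9488 + 0.7031 - 0.821 + 1.4303) = -4.8443
Step 2: Compute augmented objective.
t*f(x) = 5.5*8.74 = 48.07
Total = 48.07 - 4.8443 = 43.2257


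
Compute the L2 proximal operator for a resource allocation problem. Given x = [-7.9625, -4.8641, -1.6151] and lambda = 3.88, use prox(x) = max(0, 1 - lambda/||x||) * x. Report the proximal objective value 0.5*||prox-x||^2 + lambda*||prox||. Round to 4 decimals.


Step 1: Compute ||x||.
||x|| = 9.4694
Step 2: Compute scaling factor.
scale = max(0, 1 - 3.88/9.4694) = 0.5903
Step 3: prox(x) = [-4.6999, -2.8711, -0.9533]
||prox(x)|| = 5.5894
Step 4: Proximal objective.
0.5*||prox-x||^2 = 7.5272
lambda*||prox|| = 21.6869
Total = 29.214


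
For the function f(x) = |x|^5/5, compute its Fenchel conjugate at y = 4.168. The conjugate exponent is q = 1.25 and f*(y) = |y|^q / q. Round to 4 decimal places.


The conjugate exponent q satisfies 1/p + 1/q = 1.
p = 5, so q = 5/(5 - 1) = 1.25
|y|^q = 4.168^1.25 = 5.9554
f*(4.168) = 5.9554 / 1.25 = 4.7643


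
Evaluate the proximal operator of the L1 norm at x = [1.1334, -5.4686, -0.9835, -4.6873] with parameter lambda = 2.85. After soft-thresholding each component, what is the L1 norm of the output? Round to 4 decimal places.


Soft-thresholding with lambda = 2.85:
prox(1.1334) = sign(1.1334)*max(|1.1334| - 2.85, 0) = 0.0
prox(-5.4686) = sign(-5.4686)*max(|-5.4686| - 2.85, 0) = -2.6186
prox(-0.9835) = sign(-0.9835)*max(|-0.9835| - 2.85, 0) = 0.0
prox(-4.6873) = sign(-4.6873)*max(|-4.6873| - 2.85, 0) = -1.8373
prox(x) = [0.0, -2.6186, 0.0, -1.8373]
||prox(x)||_1 = 0.0 + 2.6186 + 0.0 + 1.8373 = 4.4559


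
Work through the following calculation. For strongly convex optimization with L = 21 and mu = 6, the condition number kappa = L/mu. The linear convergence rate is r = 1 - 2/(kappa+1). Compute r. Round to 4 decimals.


Step 1: Compute the condition number.
kappa = L/mu = 21/6 = 3.5
Step 2: Compute the convergence rate.
r = 1 - 2/(kappa + 1) = 1 - 2*mu/(L + mu) = (L - mu)/(L + mu) = 15/27 = 0.5556


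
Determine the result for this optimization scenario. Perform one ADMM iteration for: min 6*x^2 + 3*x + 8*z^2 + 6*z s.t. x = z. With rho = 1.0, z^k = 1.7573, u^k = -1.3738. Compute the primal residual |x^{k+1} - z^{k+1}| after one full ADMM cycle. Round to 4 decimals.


ADMM iteration with rho = 1.0, z^k = 1.7573, u^k = -1.3738
Step 1: x-update.
Minimize 6*x^2 + 3*x + (1.0/2)*(x - 1.7573 - 1.3738)^2
FOC: (2*6 + 1.0)*x = -3 + 1.0*(1.7573 + 1.3738)
x^{k+1} = 0.0101
Step 2: z-update.
Minimize 8*z^2 + 6*z + (1.0/2)*(0.0101 - z - 1.3738)^2
FOC: (2*8 + 1.0)*z = -6 + 1.0*(0.0101 - 1.3738)
z^{k+1} = -0.4332
Step 3: u-update.
u^{k+1} = -1.3738 + 0.0101 + 0.4332 = -0.9306
Step 4: Primal residual = |0.0101 + 0.4332| = 0.4432


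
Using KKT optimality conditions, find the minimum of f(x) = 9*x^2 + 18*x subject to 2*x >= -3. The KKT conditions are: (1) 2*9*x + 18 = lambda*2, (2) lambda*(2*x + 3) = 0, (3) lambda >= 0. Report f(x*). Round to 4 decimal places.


Step 1: Try lambda = 0 (constraint inactive).
Stationarity: 2*9*x + 18 = 0
x* = -18/(2*9) = -1.0
Check constraint: 2*-1.0 = -2.0 >= -3 -- satisfied.
Step 2: Compute optimal value.
f(x*) = 9*(-1.0)^2 + 18*(-1.0) = -9.0


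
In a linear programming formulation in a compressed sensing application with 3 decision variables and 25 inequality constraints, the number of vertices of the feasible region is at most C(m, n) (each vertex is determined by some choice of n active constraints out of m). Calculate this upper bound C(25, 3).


Each vertex corresponds to some choice of n active constraints out of m, so the number of vertices is at most C(m, n) = m! / (n!(m-n)!).
m = 25, n = 3
Numerator: 25 * 24 * 23
Denominator: 3! = 6
C(25, 3) = 2300


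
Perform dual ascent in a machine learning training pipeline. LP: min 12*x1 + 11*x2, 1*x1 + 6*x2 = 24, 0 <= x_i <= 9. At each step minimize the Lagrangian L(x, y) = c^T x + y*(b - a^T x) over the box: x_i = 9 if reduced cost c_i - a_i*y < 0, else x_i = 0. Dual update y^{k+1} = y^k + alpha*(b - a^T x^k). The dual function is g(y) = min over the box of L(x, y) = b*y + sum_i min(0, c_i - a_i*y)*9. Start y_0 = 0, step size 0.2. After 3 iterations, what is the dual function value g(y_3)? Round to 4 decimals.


Dual ascent for LP: min 12*x1 + 11*x2, 1*x1 + 6*x2 = 24, 0 <= x_i <= 9
Step 1: y^k = 0.0, reduced costs: (12.0, 11.0)
  x^k = (0.0, 0.0), subgradient = b - a^T x = 24.0
  y^{k+1} = 0.0 + 0.2*24.0 = 4.8
Step 2: y^k = 4.8, reduced costs: (7.2, -17.8)
  x^k = (0.0, 9.0), subgradient = b - a^T x = -30.0
  y^{k+1} = 4.8 + 0.2*-30.0 = -1.2
Step 3: y^k = -1.2, reduced costs: (13.2, 18.2)
  x^k = (0.0, 0.0), subgradient = b - a^T x = 24.0
  y^{k+1} = -1.2 + 0.2*24.0 = 3.6
Dual objective at y_3 = 3.6: reduced costs (8.4, -10.6), box minimizer x = (0.0, 9.0)
g(y_3) = b*y + (c1 - a1*y)*x1 + (c2 - a2*y)*x2 = 24*3.6 + 8.4*0.0 + (-10.6)*9.0 = 86.4 + 0.0 - 95.4 = -9.0


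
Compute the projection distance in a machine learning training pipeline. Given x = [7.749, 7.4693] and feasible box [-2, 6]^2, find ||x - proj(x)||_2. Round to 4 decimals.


Project each component onto [-2, 6].
clip(7.749) = 6.0, clip(7.4693) = 6.0
Projection = [6.0, 6.0]
Squared diffs: [3.059, 2.1588]
Distance = sqrt(5.2178) = 2.2843


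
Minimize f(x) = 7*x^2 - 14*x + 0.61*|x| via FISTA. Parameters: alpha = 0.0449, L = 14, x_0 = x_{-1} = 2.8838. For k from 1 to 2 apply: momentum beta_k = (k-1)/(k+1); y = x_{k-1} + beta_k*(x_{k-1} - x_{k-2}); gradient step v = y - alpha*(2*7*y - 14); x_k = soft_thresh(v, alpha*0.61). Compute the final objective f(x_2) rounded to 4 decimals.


FISTA on f(x) = 7*x^2 - 14*x + 0.61*|x|
L = 14, alpha = 0.0449
Iteration 1: beta = 0.0, y = 2.8838 + 0.0*(2.8838 - 2.8838) = 2.8838
  grad(y) = 26.3732, v = y - alpha*grad = 1.6996
  prox(v) = soft_thresh(1.6996, 0.0274) = 1.6723
Iteration 2: beta = 0.3333, y = 1.6723 + 0.3333*(1.6723 - 2.8838) = 1.2684
  grad(y) = 3.7577, v = y - alpha*grad = 1.0997
  prox(v) = soft_thresh(1.0997, 0.0274) = 1.0723
f(x_2) = 7*1.0723^2 - 14*1.0723 + 0.61*|1.0723| = -6.3093


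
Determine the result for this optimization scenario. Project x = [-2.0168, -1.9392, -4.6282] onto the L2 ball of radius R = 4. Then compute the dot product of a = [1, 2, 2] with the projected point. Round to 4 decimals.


Step 1: Compute ||x|| (intermediates to 6 decimals).
||x|| = sqrt((-2.0168)^2 + (-1.9392)^2 + (-4.6282)^2) = 5.408162
Step 2: Project.
Since ||x|| > R, scale = R/||x|| = 4/5.408162 = 0.739623, proj(x) = scale * x
proj(x) = [-1.491672, -1.434277, -3.423123]
Step 3: Dot product.
a^T * proj(x) = 1*(-1.491672) + 2*(-1.434277) + 2*(-3.423123) = -11.2065


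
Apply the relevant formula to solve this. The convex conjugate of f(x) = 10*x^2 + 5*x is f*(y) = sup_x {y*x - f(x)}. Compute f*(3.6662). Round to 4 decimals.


f*(y) = sup_x {y*x - a*x^2 - b*x} = sup_x {(y-b)*x - a*x^2}
FOC: (y - b) - 2a*x = 0 => x* = (y - b)/(2a)
x* = (3.6662 - 5)/(2*10) = -0.0667
f*(3.6662) = (y-b)^2/(4a) = (3.6662 - 5)^2/(4*10)
= 1.779/40 = 0.0445


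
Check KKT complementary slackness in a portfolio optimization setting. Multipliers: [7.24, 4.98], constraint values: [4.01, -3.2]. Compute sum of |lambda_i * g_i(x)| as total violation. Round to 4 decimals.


KKT complementary slackness check:
lambda_1 * g_1 = 7.24 * 4.01 = 29.0324
lambda_2 * g_2 = 4.98 * -3.2 = -15.936
Total violation = 29.0324 + 15.936 = 44.9684


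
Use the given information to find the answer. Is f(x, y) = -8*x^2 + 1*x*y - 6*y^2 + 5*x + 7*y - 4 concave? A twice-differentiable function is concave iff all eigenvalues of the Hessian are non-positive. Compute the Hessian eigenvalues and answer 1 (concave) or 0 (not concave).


The Hessian of f(x,y) = -8*x^2 + 1*x*y - 6*y^2 + 5*x + 7*y - 4 is:
H = [[-16, 1], [1, -12]]
Trace = -16 - 12 = -28
Determinant = -16*-12 - (1)^2 = 191
Discriminant = (-28)^2 - 4*191 = 20.0
Eigenvalues: lambda_1 = -16.2361, lambda_2 = -11.7639
The function is concave.

1


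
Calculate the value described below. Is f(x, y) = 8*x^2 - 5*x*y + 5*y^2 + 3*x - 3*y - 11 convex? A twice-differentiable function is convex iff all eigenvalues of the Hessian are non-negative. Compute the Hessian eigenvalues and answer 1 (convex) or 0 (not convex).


The Hessian of f(x,y) = 8*x^2 - 5*x*y + 5*y^2 + 3*x - 3*y - 11 is:
H = [[16, -5], [-5, 10]]
Trace = 16 + 10 = 26
Determinant = 16*10 - (-5)^2 = 135
Discriminant = (26)^2 - 4*135 = 136.0
Eigenvalues: lambda_1 = 7.169, lambda_2 = 18.831
The function is convex.

1


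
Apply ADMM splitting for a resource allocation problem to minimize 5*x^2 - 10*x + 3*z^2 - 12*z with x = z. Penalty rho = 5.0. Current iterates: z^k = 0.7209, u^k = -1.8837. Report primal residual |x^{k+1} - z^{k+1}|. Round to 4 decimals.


ADMM iteration with rho = 5.0, z^k = 0.7209, u^k = -1.8837
Step 1: x-update.
Minimize 5*x^2 - 10*x + (5.0/2)*(x - 0.7209 - 1.8837)^2
FOC: (2*5 + 5.0)*x = 10 + 5.0*(0.7209 + 1.8837)
x^{k+1} = 1.5349
Step 2: z-update.
Minimize 3*z^2 - 12*z + (5.0/2)*(1.5349 - z - 1.8837)^2
FOC: (2*3 + 5.0)*z = 12 + 5.0*(1.5349 - 1.8837)
z^{k+1} = 0.9323
Step 3: u-update.
u^{k+1} = -1.8837 + 1.5349 - 0.9323 = -1.2812
Step 4: Primal residual = |1.5349 - 0.9323| = 0.6025


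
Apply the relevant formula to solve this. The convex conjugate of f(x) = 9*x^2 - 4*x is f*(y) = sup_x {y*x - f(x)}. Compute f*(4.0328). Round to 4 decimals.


f*(y) = sup_x {y*x - a*x^2 - b*x} = sup_x {(y-b)*x - a*x^2}
FOC: (y - b) - 2a*x = 0 => x* = (y - b)/(2a)
x* = (4.0328 + 4)/(2*9) = 0.4463
f*(4.0328) = (y-b)^2/(4a) = (4.0328 + 4)^2/(4*9)
= 64.5259/36 = 1.7924


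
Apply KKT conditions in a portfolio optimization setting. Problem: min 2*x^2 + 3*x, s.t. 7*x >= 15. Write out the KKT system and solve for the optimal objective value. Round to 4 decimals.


Step 1: Try lambda = 0 (constraint inactive).
x_unc = -3/(2*2) = -0.75
Check: 7*-0.75 = -5.25 < 15 -- violated!
Step 2: Constraint must be active: 7*x = 15
x* = 15/7 = 2.1429 (rounded; the exact value 15/7 is used below)
lambda = (2*2*(15/7) + 3)/7 = 1.6531
Step 3: Compute optimal value.
f(x*) = 2*(15/7)^2 + 3*(15/7) = 15.6122


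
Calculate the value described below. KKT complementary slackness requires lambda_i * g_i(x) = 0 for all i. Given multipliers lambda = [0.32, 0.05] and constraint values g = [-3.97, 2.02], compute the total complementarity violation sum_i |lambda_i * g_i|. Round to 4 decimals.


KKT complementary slackness check:
lambda_1 * g_1 = 0.32 * -3.97 = -1.2704
lambda_2 * g_2 = 0.05 * 2.02 = 0.101
Total violation = 1.2704 + 0.101 = 1.3714


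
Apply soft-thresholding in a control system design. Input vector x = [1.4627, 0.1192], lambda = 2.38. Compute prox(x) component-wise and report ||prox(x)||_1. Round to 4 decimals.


Soft-thresholding with lambda = 2.38:
prox(1.4627) = sign(1.4627)*max(|1.4627| - 2.38, 0) = 0.0
prox(0.1192) = sign(0.1192)*max(|0.1192| - 2.38, 0) = 0.0
prox(x) = [0.0, 0.0]
||prox(x)||_1 = 0.0 + 0.0 = 0.0


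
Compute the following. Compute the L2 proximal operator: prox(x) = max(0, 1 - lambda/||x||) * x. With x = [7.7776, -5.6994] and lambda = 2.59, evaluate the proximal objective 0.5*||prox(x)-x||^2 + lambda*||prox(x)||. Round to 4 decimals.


Step 1: Compute ||x||.
||x|| = 9.6423
Step 2: Compute scaling factor.
scale = max(0, 1 - 2.59/9.6423) = 0.7314
Step 3: prox(x) = [5.6885, -4.1685]
||prox(x)|| = 7.0523
Step 4: Proximal objective.
0.5*||prox-x||^2 = 3.3541
lambda*||prox|| = 18.2655
Total = 21.6195


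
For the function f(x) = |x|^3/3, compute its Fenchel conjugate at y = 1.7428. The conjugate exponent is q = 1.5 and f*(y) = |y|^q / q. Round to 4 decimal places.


The conjugate exponent q satisfies 1/p + 1/q = 1.
p = 3, so q = 3/(3 - 1) = 1.5
|y|^q = 1.7428^1.5 = 2.3008
f*(1.7428) = 2.3008 / 1.5 = 1.5338


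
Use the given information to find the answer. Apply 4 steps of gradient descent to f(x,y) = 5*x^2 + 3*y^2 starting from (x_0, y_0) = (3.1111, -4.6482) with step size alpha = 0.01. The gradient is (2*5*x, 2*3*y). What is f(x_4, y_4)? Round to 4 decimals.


Gradient descent on f(x,y) = 5*x^2 + 3*y^2.
Starting point: (3.1111, -4.6482), alpha = 0.01
Step 1: grad_x = 2*5*3.1111 = 31.111, grad_y = 2*3*-4.6482 = -27.8892
  x_1 = 3.1111 - 0.01*31.111 = 2.8
  y_1 = -4.6482 - 0.01*-27.8892 = -4.3693
Step 2: grad_x = 2*5*2.8 = 27.9999, grad_y = 2*3*-4.3693 = -26.2158
  x_2 = 2.8 - 0.01*27.9999 = 2.52
  y_2 = -4.3693 - 0.01*-26.2158 = -4.1071
Step 3: grad_x = 2*5*2.52 = 25.1999, grad_y = 2*3*-4.1071 = -24.6429
  x_3 = 2.52 - 0.01*25.1999 = 2.268
  y_3 = -4.1071 - 0.01*-24.6429 = -3.8607
Step 4: grad_x = 2*5*2.268 = 22.6799, grad_y = 2*3*-3.8607 = -23.1643
  x_4 = 2.268 - 0.01*22.6799 = 2.0412
  y_4 = -3.8607 - 0.01*-23.1643 = -3.6291
f(2.0412, -3.6291) = 5*2.0412^2 + 3*(-3.6291)^2 = 60.3429


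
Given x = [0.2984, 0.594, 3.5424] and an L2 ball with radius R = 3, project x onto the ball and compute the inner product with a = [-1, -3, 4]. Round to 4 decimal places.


Step 1: Compute ||x|| (intermediates to 6 decimals).
||x|| = sqrt(0.2984^2 + 0.594^2 + 3.5424^2) = 3.60423
Step 2: Project.
Since ||x|| > R, scale = R/||x|| = 3/3.60423 = 0.832355, proj(x) = scale * x
proj(x) = [0.248375, 0.494419, 2.948534]
Step 3: Dot product.
a^T * proj(x) = -1*0.248375 - 3*0.494419 + 4*2.948534 = 10.0625


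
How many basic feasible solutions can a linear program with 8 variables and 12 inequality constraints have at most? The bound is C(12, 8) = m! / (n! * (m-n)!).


Each vertex corresponds to some choice of n active constraints out of m, so the number of vertices is at most C(m, n) = m! / (n!(m-n)!).
m = 12, n = 8
Numerator: 12 * 11 * 10 * 9 * 8 * 7 * 6 * 5
Denominator: 8! = 40320
C(12, 8) = 495


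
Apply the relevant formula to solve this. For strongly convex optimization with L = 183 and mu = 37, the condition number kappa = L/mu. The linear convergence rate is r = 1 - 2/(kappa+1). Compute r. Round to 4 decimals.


Step 1: Compute the condition number.
kappa = L/mu = 183/37 = 4.9459
Step 2: Compute the convergence rate.
r = 1 - 2/(kappa + 1) = 1 - 2*mu/(L + mu) = (L - mu)/(L + mu) = 146/220 = 0.6636


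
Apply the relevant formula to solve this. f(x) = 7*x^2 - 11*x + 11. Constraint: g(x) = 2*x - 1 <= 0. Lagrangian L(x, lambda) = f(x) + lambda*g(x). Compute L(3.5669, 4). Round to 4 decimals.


Step 1: Evaluate f(x).
f(3.5669) = 7*3.5669^2 - 11*3.5669 + 11 = 60.8235
Step 2: Evaluate g(x).
g(3.5669) = 2*3.5669 - 1 = 6.1338
Step 3: Compute Lagrangian.
L = 60.8235 + 4*6.1338 = 85.3587


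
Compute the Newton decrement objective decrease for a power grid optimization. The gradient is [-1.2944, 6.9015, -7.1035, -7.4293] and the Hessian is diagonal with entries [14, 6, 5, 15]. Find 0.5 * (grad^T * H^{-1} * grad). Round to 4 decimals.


Step 1: H is diagonal, so H^(-1) * g = [-0.0925, 1.1503, -1.4207, -0.4953].
Step 2: g^T H^(-1) g = sum_i g_i^2 / H_ii
  = (-1.2944)^2/14 + (6.9015)^2/6 + (-7.1035)^2/5 + (-7.4293)^2/15
  = 0.1197 + 7.9385 + 10.0919 + 3.6796 = 21.8297
Step 3: Objective decrease = 0.5 * g^T H^(-1) g = 10.9149


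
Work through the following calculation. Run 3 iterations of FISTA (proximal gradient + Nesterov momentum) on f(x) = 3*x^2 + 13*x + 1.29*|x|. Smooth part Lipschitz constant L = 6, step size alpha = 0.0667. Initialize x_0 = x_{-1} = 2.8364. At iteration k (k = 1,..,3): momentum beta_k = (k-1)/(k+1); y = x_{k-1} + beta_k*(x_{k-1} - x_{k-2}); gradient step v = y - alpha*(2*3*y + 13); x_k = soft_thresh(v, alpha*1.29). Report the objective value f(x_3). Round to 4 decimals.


FISTA on f(x) = 3*x^2 + 13*x + 1.29*|x|
L = 6, alpha = 0.0667
Iteration 1: beta = 0.0, y = 2.8364 + 0.0*(2.8364 - 2.8364) = 2.8364
  grad(y) = 30.0184, v = y - alpha*grad = 0.8342
  prox(v) = soft_thresh(0.8342, 0.086) = 0.7481
Iteration 2: beta = 0.3333, y = 0.7481 + 0.3333*(0.7481 - 2.8364) = 0.052
  grad(y) = 13.3122, v = y - alpha*grad = -0.8359
  prox(v) = soft_thresh(-0.8359, 0.086) = -0.7498
Iteration 3: beta = 0.5, y = -0.7498 + 0.5*(-0.7498 - 0.7481) = -1.4988
  grad(y) = 4.007, v = y - alpha*grad = -1.7661
  prox(v) = soft_thresh(-1.7661, 0.086) = -1.6801
f(x_3) = 3*(-1.6801)^2 + 13*(-1.6801) + 1.29*|-1.6801| = -11.2057


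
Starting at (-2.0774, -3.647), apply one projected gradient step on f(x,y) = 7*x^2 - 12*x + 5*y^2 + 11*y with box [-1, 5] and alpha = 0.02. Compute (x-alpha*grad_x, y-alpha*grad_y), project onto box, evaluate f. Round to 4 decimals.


Step 1: Compute gradient at (-2.0774, -3.647).
grad_x = 2*7*-2.0774 - 12 = -41.0836
grad_y = 2*5*-3.647 + 11 = -25.47
Step 2: Gradient step.
x_raw = -2.0774 - 0.02*-41.0836 = -1.2557
y_raw = -3.647 - 0.02*-25.47 = -3.1376
Step 3: Project onto [-1, 5].
x_proj = clip(-1.2557) = -1.0
y_proj = clip(-3.1376) = -1.0
Step 4: Evaluate f.
f(-1.0, -1.0) = 13.0


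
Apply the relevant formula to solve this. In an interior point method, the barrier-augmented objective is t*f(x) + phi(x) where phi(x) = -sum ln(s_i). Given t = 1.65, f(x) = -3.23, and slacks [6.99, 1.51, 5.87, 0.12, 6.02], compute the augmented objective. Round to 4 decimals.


Step 1: Compute log-barrier.
ln values: [1.9445, 0.4121, 1.7699, -2.1203, 1.7951]
phi = -(1.9445 + 0.4121 + 1.7699 - 2.1203 + 1.7951) = -3.8013
Step 2: Compute augmented objective.
t*f(x) = 1.65*-3.23 = -5.3295
Total = -5.3295 - 3.8013 = -9.1308


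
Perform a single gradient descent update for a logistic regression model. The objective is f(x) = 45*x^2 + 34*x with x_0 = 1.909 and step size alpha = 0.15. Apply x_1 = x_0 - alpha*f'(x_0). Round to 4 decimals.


We compute the gradient at x_0 and apply the update.
f'(x) = 90*x + 34
f'(1.909) = 90*1.909 + 34 = 205.81
x_1 = 1.909 - 0.15*205.81 = -28.9625


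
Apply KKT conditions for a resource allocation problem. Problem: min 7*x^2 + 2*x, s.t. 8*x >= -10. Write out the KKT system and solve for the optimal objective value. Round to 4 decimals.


Step 1: Try lambda = 0 (constraint inactive).
Stationarity: 2*7*x + 2 = 0
x* = -2/(2*7) = -1/7 = -0.1429 (rounded; the exact value -1/7 is used below)
Check constraint: 8*-0.1429 = -1.1432 >= -10 -- satisfied.
Step 2: Compute optimal value.
f(x*) = 7*(-1/7)^2 + 2*(-1/7) = -0.1429


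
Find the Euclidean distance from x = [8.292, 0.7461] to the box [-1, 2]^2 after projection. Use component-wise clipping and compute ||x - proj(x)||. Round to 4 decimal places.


Project each component onto [-1, 2].
clip(8.292) = 2.0, clip(0.7461) = 0.7461
Projection = [2.0, 0.7461]
Squared diffs: [39.5893, 0.0]
Distance = sqrt(39.5893) = 6.292


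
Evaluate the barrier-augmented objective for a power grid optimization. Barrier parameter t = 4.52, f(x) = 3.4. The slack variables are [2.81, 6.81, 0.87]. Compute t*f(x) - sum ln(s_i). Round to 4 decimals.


Step 1: Compute log-barrier.
ln values: [1.0332, 1.9184, -0.1393]
phi = -(1.0332 + 1.9184 - 0.1393) = -2.8123
Step 2: Compute augmented objective.
t*f(x) = 4.52*3.4 = 15.368
Total = 15.368 - 2.8123 = 12.5557


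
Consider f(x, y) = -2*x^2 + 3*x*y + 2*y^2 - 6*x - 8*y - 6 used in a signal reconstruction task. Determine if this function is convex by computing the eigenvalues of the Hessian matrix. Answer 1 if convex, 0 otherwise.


The Hessian of f(x,y) = -2*x^2 + 3*x*y + 2*y^2 - 6*x - 8*y - 6 is:
H = [[-4, 3], [3, 4]]
Trace = -4 + 4 = 0
Determinant = -4*4 - (3)^2 = -25
Discriminant = (0)^2 - 4*-25 = 100.0
Eigenvalues: lambda_1 = -5.0, lambda_2 = 5.0
The function is not convex.

0


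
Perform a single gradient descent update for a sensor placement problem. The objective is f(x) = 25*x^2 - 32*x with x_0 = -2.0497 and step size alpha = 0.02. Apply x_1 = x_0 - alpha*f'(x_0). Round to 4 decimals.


We compute the gradient at x_0 and apply the update.
f'(x) = 50*x - 32
f'(-2.0497) = 50*-2.0497 - 32 = -134.485
x_1 = -2.0497 - 0.02*-134.485 = 0.64


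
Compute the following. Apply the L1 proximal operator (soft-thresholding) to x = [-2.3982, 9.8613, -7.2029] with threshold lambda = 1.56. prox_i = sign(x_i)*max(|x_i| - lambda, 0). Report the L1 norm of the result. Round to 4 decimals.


Soft-thresholding with lambda = 1.56:
prox(-2.3982) = sign(-2.3982)*max(|-2.3982| - 1.56, 0) = -0.8382
prox(9.8613) = sign(9.8613)*max(|9.8613| - 1.56, 0) = 8.3013
prox(-7.2029) = sign(-7.2029)*max(|-7.2029| - 1.56, 0) = -5.6429
prox(x) = [-0.8382, 8.3013, -5.6429]
||prox(x)||_1 = 0.8382 + 8.3013 + 5.6429 = 14.7824


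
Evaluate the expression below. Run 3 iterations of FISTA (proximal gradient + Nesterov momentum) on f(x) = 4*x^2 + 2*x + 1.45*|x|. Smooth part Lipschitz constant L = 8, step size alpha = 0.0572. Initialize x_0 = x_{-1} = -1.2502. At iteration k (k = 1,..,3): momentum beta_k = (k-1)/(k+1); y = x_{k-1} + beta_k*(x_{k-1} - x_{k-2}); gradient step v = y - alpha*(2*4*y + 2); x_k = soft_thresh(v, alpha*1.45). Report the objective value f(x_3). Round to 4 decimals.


FISTA on f(x) = 4*x^2 + 2*x + 1.45*|x|
L = 8, alpha = 0.0572
Iteration 1: beta = 0.0, y = -1.2502 + 0.0*(-1.2502 + 1.2502) = -1.2502
  grad(y) = -8.0016, v = y - alpha*grad = -0.7925
  prox(v) = soft_thresh(-0.7925, 0.0829) = -0.7096
Iteration 2: beta = 0.3333, y = -0.7096 + 0.3333*(-0.7096 + 1.2502) = -0.5294
  grad(y) = -2.2349, v = y - alpha*grad = -0.4015
  prox(v) = soft_thresh(-0.4015, 0.0829) = -0.3186
Iteration 3: beta = 0.5, y = -0.3186 + 0.5*(-0.3186 + 0.7096) = -0.1231
  grad(y) = 1.0153, v = y - alpha*grad = -0.1812
  prox(v) = soft_thresh(-0.1812, 0.0829) = -0.0982
f(x_3) = 4*(-0.0982)^2 + 2*(-0.0982) + 1.45*|-0.0982| = -0.0154


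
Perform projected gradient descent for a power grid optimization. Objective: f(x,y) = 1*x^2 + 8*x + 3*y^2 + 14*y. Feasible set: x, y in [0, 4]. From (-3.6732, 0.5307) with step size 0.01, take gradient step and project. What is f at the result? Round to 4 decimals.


Step 1: Compute gradient at (-3.6732, 0.5307).
grad_x = 2*1*-3.6732 + 8 = 0.6536
grad_y = 2*3*0.5307 + 14 = 17.1842
Step 2: Gradient step.
x_raw = -3.6732 - 0.01*0.6536 = -3.6797
y_raw = 0.5307 - 0.01*17.1842 = 0.3589
Step 3: Project onto [0, 4].
x_proj = clip(-3.6797) = 0.0
y_proj = clip(0.3589) = 0.3589
Step 4: Evaluate f.
f(0.0, 0.3589) = 5.4103


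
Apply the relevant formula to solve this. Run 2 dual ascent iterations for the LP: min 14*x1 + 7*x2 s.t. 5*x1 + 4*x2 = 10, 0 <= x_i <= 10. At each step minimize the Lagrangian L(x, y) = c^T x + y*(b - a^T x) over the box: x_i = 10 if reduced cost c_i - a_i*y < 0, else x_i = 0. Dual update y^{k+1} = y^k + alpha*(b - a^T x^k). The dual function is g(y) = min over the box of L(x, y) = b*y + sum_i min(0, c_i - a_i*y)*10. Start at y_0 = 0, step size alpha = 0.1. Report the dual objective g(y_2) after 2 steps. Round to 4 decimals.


Dual ascent for LP: min 14*x1 + 7*x2, 5*x1 + 4*x2 = 10, 0 <= x_i <= 10
Step 1: y^k = 0.0, reduced costs: (14.0, 7.0)
  x^k = (0.0, 0.0), subgradient = b - a^T x = 10.0
  y^{k+1} = 0.0 + 0.1*10.0 = 1.0
Step 2: y^k = 1.0, reduced costs: (9.0, 3.0)
  x^k = (0.0, 0.0), subgradient = b - a^T x = 10.0
  y^{k+1} = 1.0 + 0.1*10.0 = 2.0
Dual objective at y_2 = 2.0: reduced costs (4.0, -1.0), box minimizer x = (0.0, 10.0)
g(y_2) = b*y + (c1 - a1*y)*x1 + (c2 - a2*y)*x2 = 10*2.0 + 4.0*0.0 + (-1.0)*10.0 = 20.0 + 0.0 - 10.0 = 10.0


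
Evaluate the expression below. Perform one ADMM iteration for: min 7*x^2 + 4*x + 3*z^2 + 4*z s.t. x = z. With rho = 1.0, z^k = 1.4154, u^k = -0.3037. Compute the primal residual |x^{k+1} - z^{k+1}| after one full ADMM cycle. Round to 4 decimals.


ADMM iteration with rho = 1.0, z^k = 1.4154, u^k = -0.3037
Step 1: x-update.
Minimize 7*x^2 + 4*x + (1.0/2)*(x - 1.4154 - 0.3037)^2
FOC: (2*7 + 1.0)*x = -4 + 1.0*(1.4154 + 0.3037)
x^{k+1} = -0.1521
Step 2: z-update.
Minimize 3*z^2 + 4*z + (1.0/2)*(-0.1521 - z - 0.3037)^2
FOC: (2*3 + 1.0)*z = -4 + 1.0*(-0.1521 - 0.3037)
z^{k+1} = -0.6365
Step 3: u-update.
u^{k+1} = -0.3037 - 0.1521 + 0.6365 = 0.1808
Step 4: Primal residual = |-0.1521 + 0.6365| = 0.4845


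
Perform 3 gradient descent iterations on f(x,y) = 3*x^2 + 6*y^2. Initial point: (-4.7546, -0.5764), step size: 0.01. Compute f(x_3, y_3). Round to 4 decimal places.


Gradient descent on f(x,y) = 3*x^2 + 6*y^2.
Starting point: (-4.7546, -0.5764), alpha = 0.01
Step 1: grad_x = 2*3*-4.7546 = -28.5276, grad_y = 2*6*-0.5764 = -6.9168
  x_1 = -4.7546 - 0.01*-28.5276 = -4.4693
  y_1 = -0.5764 - 0.01*-6.9168 = -0.5072
Step 2: grad_x = 2*3*-4.4693 = -26.8159, grad_y = 2*6*-0.5072 = -6.0868
  x_2 = -4.4693 - 0.01*-26.8159 = -4.2012
  y_2 = -0.5072 - 0.01*-6.0868 = -0.4464
Step 3: grad_x = 2*3*-4.2012 = -25.207, grad_y = 2*6*-0.4464 = -5.3564
  x_3 = -4.2012 - 0.01*-25.207 = -3.9491
  y_3 = -0.4464 - 0.01*-5.3564 = -0.3928
f(-3.9491, -0.3928) = 3*(-3.9491)^2 + 6*(-0.3928)^2 = 47.7118


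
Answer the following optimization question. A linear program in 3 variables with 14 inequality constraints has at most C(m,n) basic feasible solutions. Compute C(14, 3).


Each vertex corresponds to some choice of n active constraints out of m, so the number of vertices is at most C(m, n) = m! / (n!(m-n)!).
m = 14, n = 3
Numerator: 14 * 13 * 12
Denominator: 3! = 6
C(14, 3) = 364


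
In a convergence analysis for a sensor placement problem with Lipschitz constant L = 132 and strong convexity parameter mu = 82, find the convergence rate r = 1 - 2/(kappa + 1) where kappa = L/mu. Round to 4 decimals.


Step 1: Compute the condition number.
kappa = L/mu = 132/82 = 1.6098
Step 2: Compute the convergence rate.
r = 1 - 2/(kappa + 1) = 1 - 2*mu/(L + mu) = (L - mu)/(L + mu) = 50/214 = 0.2336


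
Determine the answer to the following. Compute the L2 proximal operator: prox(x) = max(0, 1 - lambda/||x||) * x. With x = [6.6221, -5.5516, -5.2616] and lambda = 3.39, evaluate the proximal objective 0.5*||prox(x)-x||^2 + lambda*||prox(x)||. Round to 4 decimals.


Step 1: Compute ||x||.
||x|| = 10.1172
Step 2: Compute scaling factor.
scale = max(0, 1 - 3.39/10.1172) = 0.6649
Step 3: prox(x) = [4.4032, -3.6914, -3.4986]
||prox(x)|| = 6.7272
Step 4: Proximal objective.
0.5*||prox-x||^2 = 5.7461
lambda*||prox|| = 22.8052
Total = 28.5511


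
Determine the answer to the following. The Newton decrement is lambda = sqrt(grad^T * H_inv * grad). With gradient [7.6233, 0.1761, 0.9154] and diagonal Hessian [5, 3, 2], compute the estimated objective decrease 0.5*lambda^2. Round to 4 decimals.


Step 1: H is diagonal, so H^(-1) * g = [1.5247, 0.0587, 0.4577].
Step 2: g^T H^(-1) g = sum_i g_i^2 / H_ii
  = (7.6233)^2/5 + (0.1761)^2/3 + (0.9154)^2/2
  = 11.6229 + 0.0103 + 0.419 = 12.0523
Step 3: Objective decrease = 0.5 * g^T H^(-1) g = 6.0261


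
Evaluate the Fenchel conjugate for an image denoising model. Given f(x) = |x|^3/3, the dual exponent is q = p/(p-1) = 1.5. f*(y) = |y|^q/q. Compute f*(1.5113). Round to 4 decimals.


The conjugate exponent q satisfies 1/p + 1/q = 1.
p = 3, so q = 3/(3 - 1) = 1.5
|y|^q = 1.5113^1.5 = 1.8579
f*(1.5113) = 1.8579 / 1.5 = 1.2386


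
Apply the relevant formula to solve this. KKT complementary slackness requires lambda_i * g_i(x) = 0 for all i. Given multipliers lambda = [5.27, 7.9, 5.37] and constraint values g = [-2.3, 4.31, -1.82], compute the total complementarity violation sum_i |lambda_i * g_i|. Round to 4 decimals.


KKT complementary slackness check:
lambda_1 * g_1 = 5.27 * -2.3 = -12.121
lambda_2 * g_2 = 7.9 * 4.31 = 34.049
lambda_3 * g_3 = 5.37 * -1.82 = -9.7734
Total violation = 12.121 + 34.049 + 9.7734 = 55.9434


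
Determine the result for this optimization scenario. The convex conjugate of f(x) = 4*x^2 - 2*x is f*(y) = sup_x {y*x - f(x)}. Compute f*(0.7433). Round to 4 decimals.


f*(y) = sup_x {y*x - a*x^2 - b*x} = sup_x {(y-b)*x - a*x^2}
FOC: (y - b) - 2a*x = 0 => x* = (y - b)/(2a)
x* = (0.7433 + 2)/(2*4) = 0.3429
f*(0.7433) = (y-b)^2/(4a) = (0.7433 + 2)^2/(4*4)
= 7.5257/16 = 0.4704


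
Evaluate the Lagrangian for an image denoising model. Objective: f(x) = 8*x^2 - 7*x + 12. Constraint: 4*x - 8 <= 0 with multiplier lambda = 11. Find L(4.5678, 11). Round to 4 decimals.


Step 1: Evaluate f(x).
f(4.5678) = 8*4.5678^2 - 7*4.5678 + 12 = 146.9438
Step 2: Evaluate g(x).
g(4.5678) = 4*4.5678 - 8 = 10.2712
Step 3: Compute Lagrangian.
L = 146.9438 + 11*10.2712 = 259.927


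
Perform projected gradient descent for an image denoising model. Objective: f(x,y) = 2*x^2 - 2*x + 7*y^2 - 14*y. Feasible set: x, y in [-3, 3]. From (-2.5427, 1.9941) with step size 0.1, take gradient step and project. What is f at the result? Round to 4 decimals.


Step 1: Compute gradient at (-2.5427, 1.9941).
grad_x = 2*2*-2.5427 - 2 = -12.1708
grad_y = 2*7*1.9941 - 14 = 13.9174
Step 2: Gradient step.
x_raw = -2.5427 - 0.1*-12.1708 = -1.3256
y_raw = 1.9941 - 0.1*13.9174 = 0.6024
Step 3: Project onto [-3, 3].
x_proj = clip(-1.3256) = -1.3256
y_proj = clip(0.6024) = 0.6024
Step 4: Evaluate f.
f(-1.3256, 0.6024) = 0.2726


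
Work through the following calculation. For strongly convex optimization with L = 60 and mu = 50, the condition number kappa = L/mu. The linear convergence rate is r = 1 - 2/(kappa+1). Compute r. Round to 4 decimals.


Step 1: Compute the condition number.
kappa = L/mu = 60/50 = 1.2
Step 2: Compute the convergence rate.
r = 1 - 2/(kappa + 1) = 1 - 2*mu/(L + mu) = (L - mu)/(L + mu) = 10/110 = 0.0909


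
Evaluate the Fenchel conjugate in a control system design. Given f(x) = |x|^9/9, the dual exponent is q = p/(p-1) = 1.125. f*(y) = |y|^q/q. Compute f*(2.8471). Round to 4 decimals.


The conjugate exponent q satisfies 1/p + 1/q = 1.
p = 9, so q = 9/(9 - 1) = 1.125
|y|^q = 2.8471^1.125 = 3.2449
f*(2.8471) = 3.2449 / 1.125 = 2.8844


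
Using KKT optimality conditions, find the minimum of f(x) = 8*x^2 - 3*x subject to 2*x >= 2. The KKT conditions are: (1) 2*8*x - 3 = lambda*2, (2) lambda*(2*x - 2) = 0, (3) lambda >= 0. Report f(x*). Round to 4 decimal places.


Step 1: Try lambda = 0 (constraint inactive).
x_unc = 3/(2*8) = 0.1875
Check: 2*0.1875 = 0.375 < 2 -- violated!
Step 2: Constraint must be active: 2*x = 2
x* = 2/2 = 1.0
lambda = (2*8*1.0 - 3)/2 = 6.5
Step 3: Compute optimal value.
f(x*) = 8*1.0^2 - 3*1.0 = 5.0


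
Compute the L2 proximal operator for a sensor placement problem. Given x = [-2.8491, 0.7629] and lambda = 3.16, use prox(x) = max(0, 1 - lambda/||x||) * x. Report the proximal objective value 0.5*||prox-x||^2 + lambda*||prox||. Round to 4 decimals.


Step 1: Compute ||x||.
||x|| = 2.9495
Step 2: Compute scaling factor.
scale = max(0, 1 - 3.16/2.9495) = 0.0
Step 3: prox(x) = [-0.0, 0.0]
||prox(x)|| = 0.0
Step 4: Proximal objective.
0.5*||prox-x||^2 = 4.3497
lambda*||prox|| = 0.0
Total = 4.3497


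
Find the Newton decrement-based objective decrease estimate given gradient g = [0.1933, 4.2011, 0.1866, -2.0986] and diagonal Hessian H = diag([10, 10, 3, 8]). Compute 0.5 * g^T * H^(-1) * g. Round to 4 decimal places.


Step 1: H is diagonal, so H^(-1) * g = [0.0193, 0.4201, 0.0622, -0.2623].
Step 2: g^T H^(-1) g = sum_i g_i^2 / H_ii
  = (0.1933)^2/10 + (4.2011)^2/10 + (0.1866)^2/3 + (-2.0986)^2/8
  = 0.0037 + 1.7649 + 0.0116 + 0.5505 = 2.3308
Step 3: Objective decrease = 0.5 * g^T H^(-1) g = 1.1654


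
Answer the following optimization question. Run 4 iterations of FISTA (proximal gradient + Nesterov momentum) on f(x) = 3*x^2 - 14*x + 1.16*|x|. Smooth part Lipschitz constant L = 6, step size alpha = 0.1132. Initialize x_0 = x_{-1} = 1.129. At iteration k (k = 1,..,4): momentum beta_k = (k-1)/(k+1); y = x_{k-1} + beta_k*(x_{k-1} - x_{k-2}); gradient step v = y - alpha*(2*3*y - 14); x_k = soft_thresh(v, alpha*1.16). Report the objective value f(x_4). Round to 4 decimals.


FISTA on f(x) = 3*x^2 - 14*x + 1.16*|x|
L = 6, alpha = 0.1132
Iteration 1: beta = 0.0, y = 1.129 + 0.0*(1.129 - 1.129) = 1.129
  grad(y) = -7.226, v = y - alpha*grad = 1.947
  prox(v) = soft_thresh(1.947, 0.1313) = 1.8157
Iteration 2: beta = 0.3333, y = 1.8157 + 0.3333*(1.8157 - 1.129) = 2.0446
  grad(y) = -1.7326, v = y - alpha*grad = 2.2407
  prox(v) = soft_thresh(2.2407, 0.1313) = 2.1094
Iteration 3: beta = 0.5, y = 2.1094 + 0.5*(2.1094 - 1.8157) = 2.2562
  grad(y) = -0.4626, v = y - alpha*grad = 2.3086
  prox(v) = soft_thresh(2.3086, 0.1313) = 2.1773
Iteration 4: beta = 0.6, y = 2.1773 + 0.6*(2.1773 - 2.1094) = 2.218
  grad(y) = -0.6918, v = y - alpha*grad = 2.2963
  prox(v) = soft_thresh(2.2963, 0.1313) = 2.165
f(x_4) = 3*2.165^2 - 14*2.165 + 1.16*|2.165| = -13.7369


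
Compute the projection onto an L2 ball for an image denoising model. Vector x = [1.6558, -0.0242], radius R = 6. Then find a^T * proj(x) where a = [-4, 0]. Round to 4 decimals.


Step 1: Compute ||x|| (intermediates to 6 decimals).
||x|| = sqrt(1.6558^2 + (-0.0242)^2) = 1.655977
Step 2: Project.
Since ||x|| <= R, proj = x (no scaling needed).
proj(x) = [1.6558, -0.0242]
Step 3: Dot product.
a^T * proj(x) = -4*1.6558 + 0*(-0.0242) = -6.6232


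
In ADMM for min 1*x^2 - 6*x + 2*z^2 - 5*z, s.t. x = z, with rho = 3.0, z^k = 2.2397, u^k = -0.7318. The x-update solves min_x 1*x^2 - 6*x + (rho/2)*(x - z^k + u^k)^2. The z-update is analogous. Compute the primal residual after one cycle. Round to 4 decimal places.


ADMM iteration with rho = 3.0, z^k = 2.2397, u^k = -0.7318
Step 1: x-update.
Minimize 1*x^2 - 6*x + (3.0/2)*(x - 2.2397 - 0.7318)^2
FOC: (2*1 + 3.0)*x = 6 + 3.0*(2.2397 + 0.7318)
x^{k+1} = 2.9829
Step 2: z-update.
Minimize 2*z^2 - 5*z + (3.0/2)*(2.9829 - z - 0.7318)^2
FOC: (2*2 + 3.0)*z = 5 + 3.0*(2.9829 - 0.7318)
z^{k+1} = 1.679
Step 3: u-update.
u^{k+1} = -0.7318 + 2.9829 - 1.679 = 0.5721
Step 4: Primal residual = |2.9829 - 1.679| = 1.3039


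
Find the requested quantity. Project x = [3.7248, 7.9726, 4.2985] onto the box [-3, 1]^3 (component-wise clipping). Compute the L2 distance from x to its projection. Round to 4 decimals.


Project each component onto [-3, 1].
clip(3.7248) = 1.0, clip(7.9726) = 1.0, clip(4.2985) = 1.0
Projection = [1.0, 1.0, 1.0]
Squared diffs: [7.4245, 48.6172, 10.8801]
Distance = sqrt(66.9218) = 8.1806


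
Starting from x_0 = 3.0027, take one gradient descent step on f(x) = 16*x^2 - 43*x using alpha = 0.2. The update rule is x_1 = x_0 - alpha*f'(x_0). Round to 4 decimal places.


We compute the gradient at x_0 and apply the update.
f'(x) = 32*x - 43
f'(3.0027) = 32*3.0027 - 43 = 53.0864
x_1 = 3.0027 - 0.2*53.0864 = -7.6146


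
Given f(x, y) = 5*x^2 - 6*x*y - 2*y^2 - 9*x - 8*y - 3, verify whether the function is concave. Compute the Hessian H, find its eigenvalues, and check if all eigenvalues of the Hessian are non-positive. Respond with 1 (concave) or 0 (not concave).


The Hessian of f(x,y) = 5*x^2 - 6*x*y - 2*y^2 - 9*x - 8*y - 3 is:
H = [[10, -6], [-6, -4]]
Trace = 10 - 4 = 6
Determinant = 10*-4 - (-6)^2 = -76
Discriminant = (6)^2 - 4*-76 = 340.0
Eigenvalues: lambda_1 = -6.2195, lambda_2 = 12.2195
The function is not concave.

0


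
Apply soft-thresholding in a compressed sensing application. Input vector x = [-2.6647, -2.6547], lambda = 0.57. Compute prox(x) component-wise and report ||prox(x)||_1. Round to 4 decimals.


Soft-thresholding with lambda = 0.57:
prox(-2.6647) = sign(-2.6647)*max(|-2.6647| - 0.57, 0) = -2.0947
prox(-2.6547) = sign(-2.6547)*max(|-2.6547| - 0.57, 0) = -2.0847
prox(x) = [-2.0947, -2.0847]
||prox(x)||_1 = 2.0947 + 2.0847 = 4.1794


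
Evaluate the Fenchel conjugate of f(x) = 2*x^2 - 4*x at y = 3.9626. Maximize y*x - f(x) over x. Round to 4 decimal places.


f*(y) = sup_x {y*x - a*x^2 - b*x} = sup_x {(y-b)*x - a*x^2}
FOC: (y - b) - 2a*x = 0 => x* = (y - b)/(2a)
x* = (3.9626 + 4)/(2*2) = 1.9907
f*(3.9626) = (y-b)^2/(4a) = (3.9626 + 4)^2/(4*2)
= 63.403/8 = 7.9254


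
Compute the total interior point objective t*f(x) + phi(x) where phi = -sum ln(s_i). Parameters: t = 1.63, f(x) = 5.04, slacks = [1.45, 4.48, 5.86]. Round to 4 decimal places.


Step 1: Compute log-barrier.
ln values: [0.3716, 1.4996, 1.7681]
phi = -(0.3716 + 1.4996 + 1.7681) = -3.6393
Step 2: Compute augmented objective.
t*f(x) = 1.63*5.04 = 8.2152
Total = 8.2152 - 3.6393 = 4.5759
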